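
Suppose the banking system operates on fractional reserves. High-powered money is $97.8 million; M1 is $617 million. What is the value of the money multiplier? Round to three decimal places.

6.309

The money multiplier is m = M / MB = 617 / 97.8 ≈ 6.30879.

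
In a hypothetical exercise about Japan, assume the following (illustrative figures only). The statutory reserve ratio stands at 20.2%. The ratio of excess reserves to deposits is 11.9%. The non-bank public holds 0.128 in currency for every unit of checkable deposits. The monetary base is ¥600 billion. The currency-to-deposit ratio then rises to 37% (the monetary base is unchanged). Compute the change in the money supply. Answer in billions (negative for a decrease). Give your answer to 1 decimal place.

-317.8 billion

Initially m₁ = (1 + 0.128) / (0.202 + 0.119 + 0.128) ≈ 2.51225, so M₁ = 2.51225 × 600 = 1507.35 billion.
After the change m₂ = (1 + 0.37) / (0.202 + 0.119 + 0.37) ≈ 1.98263, so M₂ = 1.98263 × 600 = 1189.578 billion.
ΔM = M₂ − M₁ = 1189.578 − 1507.35 = -317.772 billion.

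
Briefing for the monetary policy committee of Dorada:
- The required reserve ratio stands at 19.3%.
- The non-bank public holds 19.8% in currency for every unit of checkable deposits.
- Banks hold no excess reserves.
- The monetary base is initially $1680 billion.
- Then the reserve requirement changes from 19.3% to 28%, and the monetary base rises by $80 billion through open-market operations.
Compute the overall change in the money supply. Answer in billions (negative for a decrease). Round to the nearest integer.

Before: m₁ = (1 + 0.198) / (0.193 + 0.198) ≈ 3.06394, MB₁ = 1680, so M₁ = 3.06394 × 1680 = 5147.4192 billion.
After: m₂ = (1 + 0.198) / (0.28 + 0.198) ≈ 2.50628, MB₂ = 1680 + 80 = 1760, so M₂ = 2.50628 × 1760 = 4411.0528 billion.
ΔM = M₂ − M₁ = 4411.0528 − 5147.4192 = -736.3664 billion.

-736 billion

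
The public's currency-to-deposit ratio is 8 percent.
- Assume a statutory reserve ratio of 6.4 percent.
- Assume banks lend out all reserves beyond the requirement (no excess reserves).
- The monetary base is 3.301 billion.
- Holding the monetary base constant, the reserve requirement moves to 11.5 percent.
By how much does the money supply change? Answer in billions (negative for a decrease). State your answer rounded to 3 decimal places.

Initially m₁ = (1 + 0.08) / (0.064 + 0.08) = 7.5, so M₁ = 7.5 × 3.301 = 24.7575 billion.
After the change m₂ = (1 + 0.08) / (0.115 + 0.08) ≈ 5.53846, so M₂ = 5.53846 × 3.301 ≈ 18.2825 billion.
ΔM = M₂ − M₁ = 18.2825 − 24.7575 = -6.475 billion.

-6.475 billion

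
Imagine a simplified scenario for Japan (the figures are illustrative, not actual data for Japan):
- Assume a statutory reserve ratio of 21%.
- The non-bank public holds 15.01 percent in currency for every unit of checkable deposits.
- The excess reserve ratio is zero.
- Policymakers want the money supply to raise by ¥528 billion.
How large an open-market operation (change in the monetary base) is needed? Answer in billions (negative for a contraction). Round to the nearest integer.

¥165 billion

The money multiplier is m = (1 + c) / (rr + c) = (1 + 0.1501) / (0.21 + 0.1501) ≈ 3.1938.
ΔMB = ΔM / m = (+528) / 3.1938 ≈ 165.3203 billion.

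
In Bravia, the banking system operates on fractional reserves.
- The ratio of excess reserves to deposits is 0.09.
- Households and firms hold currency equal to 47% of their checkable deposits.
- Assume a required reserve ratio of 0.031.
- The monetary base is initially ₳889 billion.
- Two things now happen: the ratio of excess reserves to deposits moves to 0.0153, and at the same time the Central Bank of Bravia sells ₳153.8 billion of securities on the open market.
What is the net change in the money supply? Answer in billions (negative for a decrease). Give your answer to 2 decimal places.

-117.97 billion

Before: m₁ = (1 + 0.47) / (0.031 + 0.09 + 0.47) ≈ 2.487310, MB₁ = 889, so M₁ = 2.487310 × 889 ≈ 2211.2186 billion.
After: m₂ = (1 + 0.47) / (0.031 + 0.0153 + 0.47) ≈ 2.847182, MB₂ = 889 − 153.8 = 735.2, so M₂ = 2.847182 × 735.2 ≈ 2093.2482 billion.
ΔM = M₂ − M₁ = 2093.2482 − 2211.2186 = -117.9704 billion.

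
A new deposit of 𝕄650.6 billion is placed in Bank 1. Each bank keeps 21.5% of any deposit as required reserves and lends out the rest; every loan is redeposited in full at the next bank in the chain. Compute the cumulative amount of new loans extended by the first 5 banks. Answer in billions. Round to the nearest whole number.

𝕄1667 billion

Bank i lends (1 − rr)^i of the original deposit: Bank 1 lends 650.6·0.7850 = 510.7210, Bank 2 lends 650.6·0.7850² ≈ 400.9160, and so on.
Summing a geometric series: total = 650.6·[0.7850·(1 − 0.7850^5) / (1 − 0.7850)] ≈ 1667.3482 billion.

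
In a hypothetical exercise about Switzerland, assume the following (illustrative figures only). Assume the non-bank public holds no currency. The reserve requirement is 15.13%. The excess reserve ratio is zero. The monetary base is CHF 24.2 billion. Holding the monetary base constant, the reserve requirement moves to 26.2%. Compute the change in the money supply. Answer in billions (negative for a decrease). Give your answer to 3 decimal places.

-67.581 billion

Initially m₁ = 1 / (0.1513) ≈ 6.609385, so M₁ = 6.609385 × 24.2 ≈ 159.9471 billion.
After the change m₂ = 1 / (0.262) ≈ 3.816794, so M₂ = 3.816794 × 24.2 ≈ 92.3664 billion.
ΔM = M₂ − M₁ = 92.3664 − 159.9471 = -67.5807 billion.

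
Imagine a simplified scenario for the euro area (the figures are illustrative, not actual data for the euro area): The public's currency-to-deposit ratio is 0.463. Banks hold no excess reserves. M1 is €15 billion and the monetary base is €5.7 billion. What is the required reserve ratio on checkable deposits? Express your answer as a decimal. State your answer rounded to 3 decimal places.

Using m = M/MB = 15/5.7 ≈ 2.631579. Since m = (1 + c)/(c + rr + e), the denominator satisfies c + rr + e = (1 + c)/m = (1 + 0.463) / 2.631579 ≈ 0.555940.
With c = 0.463 and e = 0, the required reserve ratio on checkable deposits is 0.555940 − 0.463 − 0 = 0.09294.

0.093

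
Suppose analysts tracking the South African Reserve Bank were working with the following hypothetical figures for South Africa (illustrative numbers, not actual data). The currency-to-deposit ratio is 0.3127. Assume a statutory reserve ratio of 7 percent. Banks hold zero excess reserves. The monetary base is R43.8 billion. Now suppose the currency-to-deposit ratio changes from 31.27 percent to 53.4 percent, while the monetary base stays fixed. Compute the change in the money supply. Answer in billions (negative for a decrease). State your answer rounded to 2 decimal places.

-39.00 billion

Initially m₁ = (1 + 0.3127) / (0.07 + 0.3127) ≈ 3.43010, so M₁ = 3.43010 × 43.8 ≈ 150.2384 billion.
After the change m₂ = (1 + 0.534) / (0.07 + 0.534) ≈ 2.53974, so M₂ = 2.53974 × 43.8 ≈ 111.2406 billion.
ΔM = M₂ − M₁ = 111.2406 − 150.2384 = -38.9978 billion.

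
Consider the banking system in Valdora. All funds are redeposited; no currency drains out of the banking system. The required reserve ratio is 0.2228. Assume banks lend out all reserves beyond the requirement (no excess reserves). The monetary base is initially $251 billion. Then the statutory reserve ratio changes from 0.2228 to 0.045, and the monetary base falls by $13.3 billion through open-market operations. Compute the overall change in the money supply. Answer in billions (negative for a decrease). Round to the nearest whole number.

$4156 billion

Before: m₁ = 1 / (0.2228) ≈ 4.4883, MB₁ = 251, so M₁ = 4.4883 × 251 = 1126.5633 billion.
After: m₂ = 1 / (0.045) ≈ 22.2222, MB₂ = 251 − 13.3 = 237.7, so M₂ = 22.2222 × 237.7 ≈ 5282.2169 billion.
ΔM = M₂ − M₁ = 5282.2169 − 1126.5633 = 4155.6536 billion.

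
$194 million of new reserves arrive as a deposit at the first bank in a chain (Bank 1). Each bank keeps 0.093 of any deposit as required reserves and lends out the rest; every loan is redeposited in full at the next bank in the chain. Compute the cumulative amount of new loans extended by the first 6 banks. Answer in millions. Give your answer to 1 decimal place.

Bank i lends (1 − rr)^i of the original deposit: Bank 1 lends 194·0.9070 = 175.9580, Bank 2 lends 194·0.9070² ≈ 159.5939, and so on.
Summing a geometric series: total = 194·[0.9070·(1 − 0.9070^6) / (1 − 0.9070)] ≈ 838.6786 million.

$838.7 million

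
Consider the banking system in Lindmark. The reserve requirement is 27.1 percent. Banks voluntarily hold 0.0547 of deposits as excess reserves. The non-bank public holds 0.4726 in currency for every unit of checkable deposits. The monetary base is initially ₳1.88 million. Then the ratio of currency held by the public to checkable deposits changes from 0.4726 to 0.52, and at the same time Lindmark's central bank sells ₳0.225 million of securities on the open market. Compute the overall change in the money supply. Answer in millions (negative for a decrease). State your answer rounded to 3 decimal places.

-0.493 million

Before: m₁ = (1 + 0.4726) / (0.271 + 0.0547 + 0.4726) ≈ 1.84467, MB₁ = 1.88, so M₁ = 1.84467 × 1.88 ≈ 3.468 million.
After: m₂ = (1 + 0.52) / (0.271 + 0.0547 + 0.52) ≈ 1.79733, MB₂ = 1.88 − 0.225 = 1.655, so M₂ = 1.79733 × 1.655 ≈ 2.9746 million.
ΔM = M₂ − M₁ = 2.9746 − 3.468 = -0.4934 million.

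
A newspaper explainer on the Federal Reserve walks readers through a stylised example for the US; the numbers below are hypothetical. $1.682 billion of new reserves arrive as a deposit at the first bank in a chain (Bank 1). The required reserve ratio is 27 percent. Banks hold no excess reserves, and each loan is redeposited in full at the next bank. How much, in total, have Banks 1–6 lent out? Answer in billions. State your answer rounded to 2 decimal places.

Bank i lends (1 − rr)^i of the original deposit: Bank 1 lends 1.682·0.7300 ≈ 1.2279, Bank 2 lends 1.682·0.7300² ≈ 0.8963, and so on.
Summing a geometric series: total = 1.682·[0.7300·(1 − 0.7300^6) / (1 − 0.7300)] ≈ 3.8594 billion.

$3.86 billion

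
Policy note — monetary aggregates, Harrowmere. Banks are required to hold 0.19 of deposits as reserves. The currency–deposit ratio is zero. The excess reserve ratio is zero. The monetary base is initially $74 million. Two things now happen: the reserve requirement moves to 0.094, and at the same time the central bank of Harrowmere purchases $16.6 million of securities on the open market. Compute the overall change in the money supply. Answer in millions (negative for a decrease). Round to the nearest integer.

$574 million

Before: m₁ = 1 / (0.19) ≈ 5.2632, MB₁ = 74, so M₁ = 5.2632 × 74 = 389.4768 million.
After: m₂ = 1 / (0.094) ≈ 10.6383, MB₂ = 74 + 16.6 = 90.6, so M₂ = 10.6383 × 90.6 ≈ 963.83 million.
ΔM = M₂ − M₁ = 963.83 − 389.4768 = 574.3532 million.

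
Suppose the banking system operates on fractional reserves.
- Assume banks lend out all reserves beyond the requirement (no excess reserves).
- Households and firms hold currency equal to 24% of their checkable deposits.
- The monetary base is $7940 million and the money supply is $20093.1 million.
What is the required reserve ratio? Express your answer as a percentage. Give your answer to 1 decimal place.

25.0%

Using m = M/MB = 20093.1/7940 ≈ 2.530617. Since m = (1 + c)/(c + rr + e), the denominator satisfies c + rr + e = (1 + c)/m = (1 + 0.24) / 2.530617 ≈ 0.489999.
With c = 0.24 and e = 0, the required reserve ratio is 0.489999 − 0.24 − 0 = 0.249999.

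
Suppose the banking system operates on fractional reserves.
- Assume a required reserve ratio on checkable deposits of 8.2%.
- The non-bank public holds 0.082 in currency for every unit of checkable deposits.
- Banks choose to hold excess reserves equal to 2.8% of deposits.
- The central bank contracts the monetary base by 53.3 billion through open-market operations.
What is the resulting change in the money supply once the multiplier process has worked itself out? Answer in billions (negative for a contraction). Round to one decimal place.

The money multiplier is m = (1 + c) / (rr + e + c) = (1 + 0.082) / (0.082 + 0.028 + 0.082) ≈ 5.6354.
The sale removes 53.3 billion of base, so ΔM = m × ΔMB = 5.6354 × (−53.3) ≈ -300.3668 billion.

-300.4 billion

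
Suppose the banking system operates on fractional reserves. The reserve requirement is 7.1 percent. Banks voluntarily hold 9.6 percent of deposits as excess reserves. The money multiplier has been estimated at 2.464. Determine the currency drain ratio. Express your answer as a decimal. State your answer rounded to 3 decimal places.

Using m = 2.464. From m = (1 + c)/(c + rr + e), rearranging gives 1 + c = m·(c + rr + e), so c·(1 − m) = m·(rr + e) − 1.
Hence c = [m·(rr + e) − 1]/(1 − m) = [2.464 × (0.071 + 0.096) − 1] / (1 − 2.464) ≈ 0.401989.

0.402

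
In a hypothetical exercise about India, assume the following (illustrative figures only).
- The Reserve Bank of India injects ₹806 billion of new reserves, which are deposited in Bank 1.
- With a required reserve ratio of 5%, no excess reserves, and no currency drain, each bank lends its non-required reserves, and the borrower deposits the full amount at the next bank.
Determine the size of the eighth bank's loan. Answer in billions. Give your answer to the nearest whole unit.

Each bank lends a fraction (1 − rr) = 0.9500 of the deposit it receives, so Bank 8 receives 806·0.9500^7 and lends 806·0.9500^8 ≈ 534.7169 billion.

₹535 billion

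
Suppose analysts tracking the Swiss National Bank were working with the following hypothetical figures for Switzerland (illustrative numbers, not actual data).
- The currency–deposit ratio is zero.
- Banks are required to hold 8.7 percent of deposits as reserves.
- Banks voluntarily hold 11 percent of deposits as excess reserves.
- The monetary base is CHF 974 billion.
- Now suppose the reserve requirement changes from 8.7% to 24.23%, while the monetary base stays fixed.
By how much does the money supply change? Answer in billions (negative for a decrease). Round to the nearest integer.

Initially m₁ = 1 / (0.087 + 0.11) ≈ 5.0761, so M₁ = 5.0761 × 974 = 4944.1214 billion.
After the change m₂ = 1 / (0.2423 + 0.11) ≈ 2.8385, so M₂ = 2.8385 × 974 = 2764.699 billion.
ΔM = M₂ − M₁ = 2764.699 − 4944.1214 = -2179.4224 billion.

-2179 billion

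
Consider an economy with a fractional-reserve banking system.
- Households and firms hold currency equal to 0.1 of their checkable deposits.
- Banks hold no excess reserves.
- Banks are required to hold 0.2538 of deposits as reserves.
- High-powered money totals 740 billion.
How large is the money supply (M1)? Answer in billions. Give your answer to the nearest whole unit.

The money multiplier is m = (1 + c) / (rr + c) = (1 + 0.1) / (0.2538 + 0.1) ≈ 3.1091.
So M = m × MB = 3.1091 × 740 = 2300.734 billion.

2301 billion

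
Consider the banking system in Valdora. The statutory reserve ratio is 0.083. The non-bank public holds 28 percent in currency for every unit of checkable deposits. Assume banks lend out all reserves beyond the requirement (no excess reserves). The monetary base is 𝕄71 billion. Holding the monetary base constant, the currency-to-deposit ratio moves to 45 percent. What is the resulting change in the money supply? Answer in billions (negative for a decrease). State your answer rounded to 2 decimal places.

Initially m₁ = (1 + 0.28) / (0.083 + 0.28) ≈ 3.52617, so M₁ = 3.52617 × 71 ≈ 250.3581 billion.
After the change m₂ = (1 + 0.45) / (0.083 + 0.45) ≈ 2.72045, so M₂ = 2.72045 × 71 ≈ 193.1519 billion.
ΔM = M₂ − M₁ = 193.1519 − 250.3581 = -57.2062 billion.

-57.21 billion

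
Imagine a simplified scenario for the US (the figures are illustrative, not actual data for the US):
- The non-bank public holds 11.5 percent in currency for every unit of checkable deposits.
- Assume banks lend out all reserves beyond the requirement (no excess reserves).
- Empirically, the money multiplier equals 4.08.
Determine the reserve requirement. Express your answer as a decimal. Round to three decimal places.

Using m = 4.08. Since m = (1 + c)/(c + rr + e), the denominator satisfies c + rr + e = (1 + c)/m = (1 + 0.115) / 4.08 ≈ 0.273284.
With c = 0.115 and e = 0, the reserve requirement is 0.273284 − 0.115 − 0 = 0.158284.

0.158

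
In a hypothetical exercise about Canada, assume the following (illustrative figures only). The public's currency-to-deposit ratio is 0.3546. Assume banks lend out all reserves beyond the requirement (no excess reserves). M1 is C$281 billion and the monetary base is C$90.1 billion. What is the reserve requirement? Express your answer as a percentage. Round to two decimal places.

Using m = M/MB = 281/90.1 ≈ 3.118757. Since m = (1 + c)/(c + rr + e), the denominator satisfies c + rr + e = (1 + c)/m = (1 + 0.3546) / 3.118757 ≈ 0.434340.
With c = 0.3546 and e = 0, the reserve requirement is 0.434340 − 0.3546 − 0 = 0.07974.

7.97%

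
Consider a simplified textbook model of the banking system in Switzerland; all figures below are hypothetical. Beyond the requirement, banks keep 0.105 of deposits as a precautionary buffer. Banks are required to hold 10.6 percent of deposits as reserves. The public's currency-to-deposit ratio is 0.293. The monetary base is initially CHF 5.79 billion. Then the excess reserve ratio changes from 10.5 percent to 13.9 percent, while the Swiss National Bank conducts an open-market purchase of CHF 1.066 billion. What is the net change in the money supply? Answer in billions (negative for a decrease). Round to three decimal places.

CHF 1.623 billion

Before: m₁ = (1 + 0.293) / (0.106 + 0.105 + 0.293) ≈ 2.56548, MB₁ = 5.79, so M₁ = 2.56548 × 5.79 ≈ 14.8541 billion.
After: m₂ = (1 + 0.293) / (0.106 + 0.139 + 0.293) ≈ 2.40335, MB₂ = 5.79 + 1.066 = 6.856, so M₂ = 2.40335 × 6.856 ≈ 16.4774 billion.
ΔM = M₂ − M₁ = 16.4774 − 14.8541 = 1.6233 billion.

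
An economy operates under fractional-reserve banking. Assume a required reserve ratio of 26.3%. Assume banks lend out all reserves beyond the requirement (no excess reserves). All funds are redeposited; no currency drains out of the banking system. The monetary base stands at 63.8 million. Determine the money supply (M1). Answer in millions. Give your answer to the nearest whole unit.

243 million

With no currency drain or excess reserves, the money multiplier is m = 1/rr = 1/0.263 ≈ 3.8023.
Money supply M = m × MB = 3.8023 × 63.8 ≈ 242.5867 million.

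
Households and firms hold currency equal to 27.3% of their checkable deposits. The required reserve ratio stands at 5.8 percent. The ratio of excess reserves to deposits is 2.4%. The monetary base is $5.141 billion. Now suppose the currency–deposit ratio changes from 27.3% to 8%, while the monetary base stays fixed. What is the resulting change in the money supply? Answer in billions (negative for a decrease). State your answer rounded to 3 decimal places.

$15.838 billion

Initially m₁ = (1 + 0.273) / (0.058 + 0.024 + 0.273) ≈ 3.58592, so M₁ = 3.58592 × 5.141 ≈ 18.4352 billion.
After the change m₂ = (1 + 0.08) / (0.058 + 0.024 + 0.08) ≈ 6.66667, so M₂ = 6.66667 × 5.141 ≈ 34.2734 billion.
ΔM = M₂ − M₁ = 34.2734 − 18.4352 = 15.8382 billion.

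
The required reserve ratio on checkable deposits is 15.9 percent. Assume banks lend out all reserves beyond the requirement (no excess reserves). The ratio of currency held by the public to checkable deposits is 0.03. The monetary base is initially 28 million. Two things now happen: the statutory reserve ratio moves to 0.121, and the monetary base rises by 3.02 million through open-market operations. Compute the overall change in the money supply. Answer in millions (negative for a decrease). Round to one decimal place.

59.0 million

Before: m₁ = (1 + 0.03) / (0.159 + 0.03) ≈ 5.4497, MB₁ = 28, so M₁ = 5.4497 × 28 = 152.5916 million.
After: m₂ = (1 + 0.03) / (0.121 + 0.03) ≈ 6.8212, MB₂ = 28 + 3.02 = 31.02, so M₂ = 6.8212 × 31.02 ≈ 211.5936 million.
ΔM = M₂ − M₁ = 211.5936 − 152.5916 = 59.002 million.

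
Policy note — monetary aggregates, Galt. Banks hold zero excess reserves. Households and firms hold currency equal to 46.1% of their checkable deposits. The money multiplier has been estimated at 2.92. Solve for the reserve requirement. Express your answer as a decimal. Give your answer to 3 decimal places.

0.039

Using m = 2.92. Since m = (1 + c)/(c + rr + e), the denominator satisfies c + rr + e = (1 + c)/m = (1 + 0.461) / 2.92 ≈ 0.500342.
With c = 0.461 and e = 0, the reserve requirement is 0.500342 − 0.461 − 0 = 0.039342.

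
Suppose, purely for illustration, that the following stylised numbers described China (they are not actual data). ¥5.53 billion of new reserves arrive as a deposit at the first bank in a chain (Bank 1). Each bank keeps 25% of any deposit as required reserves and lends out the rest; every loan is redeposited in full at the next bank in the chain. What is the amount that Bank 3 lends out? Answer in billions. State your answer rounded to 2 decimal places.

¥2.33 billion

Each bank lends a fraction (1 − rr) = 0.7500 of the deposit it receives, so Bank 3 receives 5.53·0.7500^2 and lends 5.53·0.7500^3 ≈ 2.3330 billion.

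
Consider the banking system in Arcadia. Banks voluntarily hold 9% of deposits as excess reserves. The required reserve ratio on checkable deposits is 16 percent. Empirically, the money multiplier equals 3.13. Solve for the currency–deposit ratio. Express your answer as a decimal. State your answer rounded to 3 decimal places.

0.102

Using m = 3.13. From m = (1 + c)/(c + rr + e), rearranging gives 1 + c = m·(c + rr + e), so c·(1 − m) = m·(rr + e) − 1.
Hence c = [m·(rr + e) − 1]/(1 − m) = [3.13 × (0.16 + 0.09) − 1] / (1 − 3.13) ≈ 0.102113.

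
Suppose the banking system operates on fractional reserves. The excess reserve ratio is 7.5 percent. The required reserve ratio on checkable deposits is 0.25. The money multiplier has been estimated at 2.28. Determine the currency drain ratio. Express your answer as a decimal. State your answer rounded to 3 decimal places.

0.202

Using m = 2.28. From m = (1 + c)/(c + rr + e), rearranging gives 1 + c = m·(c + rr + e), so c·(1 − m) = m·(rr + e) − 1.
Hence c = [m·(rr + e) − 1]/(1 − m) = [2.28 × (0.25 + 0.075) − 1] / (1 − 2.28) ≈ 0.202344.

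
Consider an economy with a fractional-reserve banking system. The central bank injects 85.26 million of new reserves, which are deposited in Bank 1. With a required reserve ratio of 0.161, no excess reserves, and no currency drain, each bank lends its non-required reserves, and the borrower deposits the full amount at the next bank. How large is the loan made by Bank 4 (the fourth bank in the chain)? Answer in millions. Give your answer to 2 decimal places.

Each bank lends a fraction (1 − rr) = 0.8390 of the deposit it receives, so Bank 4 receives 85.26·0.8390^3 and lends 85.26·0.8390^4 ≈ 42.2467 million.

42.25 million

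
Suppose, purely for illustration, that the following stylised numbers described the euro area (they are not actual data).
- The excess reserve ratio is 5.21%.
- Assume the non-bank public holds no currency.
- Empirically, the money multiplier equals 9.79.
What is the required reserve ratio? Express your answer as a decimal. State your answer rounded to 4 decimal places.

0.0500

Using m = 9.79. Since m = (1 + c)/(c + rr + e), the denominator satisfies c + rr + e = (1 + c)/m = (1 + 0) / 9.79 ≈ 0.102145.
With c = 0 and e = 0.0521, the required reserve ratio is 0.102145 − 0 − 0.0521 = 0.050045.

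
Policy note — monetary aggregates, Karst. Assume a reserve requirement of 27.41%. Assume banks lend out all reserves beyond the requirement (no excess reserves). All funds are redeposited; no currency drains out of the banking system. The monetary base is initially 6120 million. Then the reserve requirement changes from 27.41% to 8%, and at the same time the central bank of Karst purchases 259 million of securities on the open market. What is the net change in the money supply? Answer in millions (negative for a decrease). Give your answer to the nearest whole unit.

Before: m₁ = 1 / (0.2741) ≈ 3.64830, MB₁ = 6120, so M₁ = 3.64830 × 6120 = 22327.596 million.
After: m₂ = 1 / (0.08) = 12.5, MB₂ = 6120 + 259 = 6379, so M₂ = 12.5 × 6379 = 79737.5 million.
ΔM = M₂ − M₁ = 79737.5 − 22327.596 = 57409.904 million.

57410 million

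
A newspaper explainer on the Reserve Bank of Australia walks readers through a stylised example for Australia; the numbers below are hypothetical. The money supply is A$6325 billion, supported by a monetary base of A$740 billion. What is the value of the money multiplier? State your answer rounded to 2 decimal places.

8.55

The money multiplier is m = M / MB = 6325 / 740 ≈ 8.54730.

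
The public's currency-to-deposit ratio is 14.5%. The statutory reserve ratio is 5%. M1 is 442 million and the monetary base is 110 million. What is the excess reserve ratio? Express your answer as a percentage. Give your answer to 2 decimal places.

9.00%

Using m = M/MB = 442/110 ≈ 4.018182. Since m = (1 + c)/(c + rr + e), the denominator satisfies c + rr + e = (1 + c)/m = (1 + 0.145) / 4.018182 ≈ 0.284955.
With c = 0.145 and rr = 0.05, the excess reserve ratio is 0.284955 − 0.145 − 0.05 = 0.089955.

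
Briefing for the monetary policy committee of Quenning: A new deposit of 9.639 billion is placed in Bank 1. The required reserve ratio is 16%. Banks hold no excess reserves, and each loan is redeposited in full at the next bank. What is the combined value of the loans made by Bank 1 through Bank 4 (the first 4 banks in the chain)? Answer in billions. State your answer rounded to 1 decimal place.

25.4 billion

Bank i lends (1 − rr)^i of the original deposit: Bank 1 lends 9.639·0.8400 ≈ 8.0968, Bank 2 lends 9.639·0.8400² ≈ 6.8013, and so on.
Summing a geometric series: total = 9.639·[0.8400·(1 − 0.8400^4) / (1 − 0.8400)] ≈ 25.4101 billion.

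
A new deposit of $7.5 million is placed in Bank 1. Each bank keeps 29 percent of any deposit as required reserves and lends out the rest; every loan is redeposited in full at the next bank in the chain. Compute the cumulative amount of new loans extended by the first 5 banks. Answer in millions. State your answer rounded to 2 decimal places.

Bank i lends (1 − rr)^i of the original deposit: Bank 1 lends 7.5·0.7100 = 5.3250, Bank 2 lends 7.5·0.7100² ≈ 3.7807, and so on.
Summing a geometric series: total = 7.5·[0.7100·(1 − 0.7100^5) / (1 − 0.7100)] ≈ 15.0491 million.

$15.05 million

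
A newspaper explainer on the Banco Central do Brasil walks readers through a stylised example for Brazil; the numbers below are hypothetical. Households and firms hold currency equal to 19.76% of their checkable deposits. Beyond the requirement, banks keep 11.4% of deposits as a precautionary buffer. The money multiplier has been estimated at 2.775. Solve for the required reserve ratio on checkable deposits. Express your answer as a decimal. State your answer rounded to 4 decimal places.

Using m = 2.775. Since m = (1 + c)/(c + rr + e), the denominator satisfies c + rr + e = (1 + c)/m = (1 + 0.1976) / 2.775 ≈ 0.431568.
With c = 0.1976 and e = 0.114, the required reserve ratio on checkable deposits is 0.431568 − 0.1976 − 0.114 = 0.119968.

0.1200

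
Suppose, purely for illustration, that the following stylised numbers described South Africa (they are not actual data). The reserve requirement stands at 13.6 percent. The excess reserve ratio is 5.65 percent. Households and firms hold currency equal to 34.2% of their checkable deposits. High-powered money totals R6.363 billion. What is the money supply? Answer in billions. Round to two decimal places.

The money multiplier is m = (1 + c) / (rr + e + c) = (1 + 0.342) / (0.136 + 0.0565 + 0.342) ≈ 2.5108.
So M = m × MB = 2.5108 × 6.363 ≈ 15.9762 billion.

R15.98 billion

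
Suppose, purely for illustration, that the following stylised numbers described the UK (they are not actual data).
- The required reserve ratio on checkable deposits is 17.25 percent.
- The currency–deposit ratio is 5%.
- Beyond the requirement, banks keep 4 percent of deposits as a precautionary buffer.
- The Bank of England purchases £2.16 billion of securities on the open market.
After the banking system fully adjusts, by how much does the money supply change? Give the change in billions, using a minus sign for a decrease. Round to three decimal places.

£8.640 billion

The money multiplier is m = (1 + c) / (rr + e + c) = (1 + 0.05) / (0.1725 + 0.04 + 0.05) = 4.
The purchase adds 2.16 billion of base, so ΔM = m × ΔMB = 4 × (+2.16) = 8.64 billion.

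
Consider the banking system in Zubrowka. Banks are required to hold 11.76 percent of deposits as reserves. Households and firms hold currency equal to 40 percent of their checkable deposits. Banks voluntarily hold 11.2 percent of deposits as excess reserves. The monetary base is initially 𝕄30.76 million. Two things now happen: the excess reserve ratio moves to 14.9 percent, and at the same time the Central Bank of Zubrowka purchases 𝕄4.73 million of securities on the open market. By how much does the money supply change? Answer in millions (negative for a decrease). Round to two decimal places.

Before: m₁ = (1 + 0.4) / (0.1176 + 0.112 + 0.4) ≈ 2.22363, MB₁ = 30.76, so M₁ = 2.22363 × 30.76 ≈ 68.3989 million.
After: m₂ = (1 + 0.4) / (0.1176 + 0.149 + 0.4) ≈ 2.10021, MB₂ = 30.76 + 4.73 = 35.49, so M₂ = 2.10021 × 35.49 ≈ 74.5365 million.
ΔM = M₂ − M₁ = 74.5365 − 68.3989 = 6.1376 million.

𝕄6.14 million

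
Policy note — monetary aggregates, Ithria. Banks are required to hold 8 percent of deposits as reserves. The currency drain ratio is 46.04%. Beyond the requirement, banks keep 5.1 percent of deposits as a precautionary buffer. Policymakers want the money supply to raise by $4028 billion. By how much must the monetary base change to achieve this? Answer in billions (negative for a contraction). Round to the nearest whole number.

$1631 billion

The money multiplier is m = (1 + c) / (rr + e + c) = (1 + 0.4604) / (0.08 + 0.051 + 0.4604) ≈ 2.46939.
ΔMB = ΔM / m = (+4028) / 2.46939 ≈ 1631.1721 billion.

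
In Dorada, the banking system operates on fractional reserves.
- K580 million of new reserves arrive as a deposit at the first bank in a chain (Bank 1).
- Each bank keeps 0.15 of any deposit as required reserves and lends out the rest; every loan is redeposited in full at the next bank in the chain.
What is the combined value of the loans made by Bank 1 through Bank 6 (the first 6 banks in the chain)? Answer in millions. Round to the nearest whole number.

Bank i lends (1 − rr)^i of the original deposit: Bank 1 lends 580·0.8500 = 493.0000, Bank 2 lends 580·0.8500² = 419.0500, and so on.
Summing a geometric series: total = 580·[0.8500·(1 − 0.8500^6) / (1 − 0.8500)] ≈ 2047.1019 million.

K2047 million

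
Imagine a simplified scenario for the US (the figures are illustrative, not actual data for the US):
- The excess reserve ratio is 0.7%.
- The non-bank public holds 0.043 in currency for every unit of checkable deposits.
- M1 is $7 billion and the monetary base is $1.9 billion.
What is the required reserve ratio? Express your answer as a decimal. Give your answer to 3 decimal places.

Using m = M/MB = 7/1.9 ≈ 3.684211. Since m = (1 + c)/(c + rr + e), the denominator satisfies c + rr + e = (1 + c)/m = (1 + 0.043) / 3.684211 ≈ 0.283100.
With c = 0.043 and e = 0.007, the required reserve ratio is 0.283100 − 0.043 − 0.007 = 0.2331.

0.233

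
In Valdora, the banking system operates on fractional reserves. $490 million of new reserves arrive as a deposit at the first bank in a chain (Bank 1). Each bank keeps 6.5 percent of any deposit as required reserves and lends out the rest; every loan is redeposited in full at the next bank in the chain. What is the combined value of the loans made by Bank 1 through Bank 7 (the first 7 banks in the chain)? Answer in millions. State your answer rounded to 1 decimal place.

Bank i lends (1 − rr)^i of the original deposit: Bank 1 lends 490·0.9350 = 458.1500, Bank 2 lends 490·0.9350² ≈ 428.3703, and so on.
Summing a geometric series: total = 490·[0.9350·(1 − 0.9350^7) / (1 − 0.9350)] ≈ 2645.1886 million.

$2645.2 million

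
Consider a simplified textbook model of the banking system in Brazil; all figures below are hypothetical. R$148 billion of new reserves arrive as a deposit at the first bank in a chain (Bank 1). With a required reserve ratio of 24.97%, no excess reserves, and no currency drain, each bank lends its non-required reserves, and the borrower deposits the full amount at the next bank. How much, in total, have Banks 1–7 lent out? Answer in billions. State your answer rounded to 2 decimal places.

Bank i lends (1 − rr)^i of the original deposit: Bank 1 lends 148·0.7503 = 111.0444, Bank 2 lends 148·0.7503² ≈ 83.3166, and so on.
Summing a geometric series: total = 148·[0.7503·(1 − 0.7503^7) / (1 − 0.7503)] ≈ 385.1831 billion.

R$385.18 billion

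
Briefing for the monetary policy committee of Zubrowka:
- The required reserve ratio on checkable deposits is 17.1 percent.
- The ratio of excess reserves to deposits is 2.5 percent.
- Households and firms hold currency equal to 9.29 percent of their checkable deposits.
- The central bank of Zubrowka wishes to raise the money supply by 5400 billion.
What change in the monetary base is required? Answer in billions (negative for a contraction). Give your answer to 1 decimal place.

1427.4 billion

The money multiplier is m = (1 + c) / (rr + e + c) = (1 + 0.0929) / (0.171 + 0.025 + 0.0929) ≈ 3.782970.
ΔMB = ΔM / m = (+5400) / 3.782970 ≈ 1427.4499 billion.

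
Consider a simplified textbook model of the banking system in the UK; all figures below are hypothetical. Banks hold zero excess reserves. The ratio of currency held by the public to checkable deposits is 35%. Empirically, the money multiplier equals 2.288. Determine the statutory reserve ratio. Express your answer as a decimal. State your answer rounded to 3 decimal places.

Using m = 2.288. Since m = (1 + c)/(c + rr + e), the denominator satisfies c + rr + e = (1 + c)/m = (1 + 0.35) / 2.288 ≈ 0.590035.
With c = 0.35 and e = 0, the statutory reserve ratio is 0.590035 − 0.35 − 0 = 0.240035.

0.240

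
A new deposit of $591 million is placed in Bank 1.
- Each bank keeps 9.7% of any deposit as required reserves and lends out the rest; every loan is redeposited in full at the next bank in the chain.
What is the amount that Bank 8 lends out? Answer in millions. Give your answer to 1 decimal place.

$261.3 million

Each bank lends a fraction (1 − rr) = 0.9030 of the deposit it receives, so Bank 8 receives 591·0.9030^7 and lends 591·0.9030^8 ≈ 261.2700 million.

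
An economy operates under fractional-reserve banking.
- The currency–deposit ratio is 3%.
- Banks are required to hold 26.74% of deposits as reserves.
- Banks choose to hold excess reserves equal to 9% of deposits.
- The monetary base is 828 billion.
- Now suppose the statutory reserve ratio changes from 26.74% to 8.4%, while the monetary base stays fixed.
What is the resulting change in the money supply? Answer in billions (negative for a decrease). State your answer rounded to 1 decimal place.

Initially m₁ = (1 + 0.03) / (0.2674 + 0.09 + 0.03) ≈ 2.65875, so M₁ = 2.65875 × 828 = 2201.445 billion.
After the change m₂ = (1 + 0.03) / (0.084 + 0.09 + 0.03) ≈ 5.04902, so M₂ = 5.04902 × 828 ≈ 4180.5886 billion.
ΔM = M₂ − M₁ = 4180.5886 − 2201.445 = 1979.1436 billion.

1979.1 billion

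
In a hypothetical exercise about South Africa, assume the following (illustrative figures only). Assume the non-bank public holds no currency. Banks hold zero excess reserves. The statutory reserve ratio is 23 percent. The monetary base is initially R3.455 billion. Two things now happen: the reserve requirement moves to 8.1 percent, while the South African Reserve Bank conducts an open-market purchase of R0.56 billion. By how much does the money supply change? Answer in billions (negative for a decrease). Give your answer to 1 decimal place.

R34.5 billion

Before: m₁ = 1 / (0.23) ≈ 4.3478, MB₁ = 3.455, so M₁ = 4.3478 × 3.455 ≈ 15.0216 billion.
After: m₂ = 1 / (0.081) ≈ 12.3457, MB₂ = 3.455 + 0.56 = 4.015, so M₂ = 12.3457 × 4.015 ≈ 49.568 billion.
ΔM = M₂ − M₁ = 49.568 − 15.0216 = 34.5464 billion.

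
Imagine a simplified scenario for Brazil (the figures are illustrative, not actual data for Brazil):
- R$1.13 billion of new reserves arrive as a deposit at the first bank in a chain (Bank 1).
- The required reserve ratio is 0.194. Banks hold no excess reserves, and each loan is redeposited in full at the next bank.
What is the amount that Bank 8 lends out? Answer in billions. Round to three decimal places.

Each bank lends a fraction (1 − rr) = 0.8060 of the deposit it receives, so Bank 8 receives 1.13·0.8060^7 and lends 1.13·0.8060^8 ≈ 0.2013 billion.

R$0.201 billion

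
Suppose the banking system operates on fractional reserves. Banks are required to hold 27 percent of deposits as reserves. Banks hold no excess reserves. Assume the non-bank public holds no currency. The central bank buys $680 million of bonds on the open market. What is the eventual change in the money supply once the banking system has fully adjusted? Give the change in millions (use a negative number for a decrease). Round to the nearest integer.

$2519 million

The simple money multiplier is m = 1/rr = 1/0.27 ≈ 3.7037.
An open-market purchase increases the monetary base by 680 million, so ΔM = m × ΔMB = 3.7037 × 680 = 2518.516 million.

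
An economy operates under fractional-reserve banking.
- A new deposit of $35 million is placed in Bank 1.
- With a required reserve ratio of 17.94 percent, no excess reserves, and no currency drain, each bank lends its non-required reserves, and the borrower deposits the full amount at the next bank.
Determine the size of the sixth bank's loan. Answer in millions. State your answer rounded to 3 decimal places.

$10.687 million

Each bank lends a fraction (1 − rr) = 0.8206 of the deposit it receives, so Bank 6 receives 35·0.8206^5 and lends 35·0.8206^6 ≈ 10.6870 million.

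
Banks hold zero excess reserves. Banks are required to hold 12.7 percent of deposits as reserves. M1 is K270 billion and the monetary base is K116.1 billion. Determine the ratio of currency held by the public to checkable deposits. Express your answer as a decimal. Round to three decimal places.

0.532

Using m = M/MB = 270/116.1 ≈ 2.325581. From m = (1 + c)/(c + rr + e), rearranging gives 1 + c = m·(c + rr + e), so c·(1 − m) = m·(rr + e) − 1.
Hence c = [m·(rr + e) − 1]/(1 − m) = [2.325581 × (0.127 + 0) − 1] / (1 − 2.325581) ≈ 0.531579.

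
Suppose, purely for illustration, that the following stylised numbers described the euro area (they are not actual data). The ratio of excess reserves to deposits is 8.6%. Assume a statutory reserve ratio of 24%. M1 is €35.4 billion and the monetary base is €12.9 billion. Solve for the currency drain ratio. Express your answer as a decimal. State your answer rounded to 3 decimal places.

0.060

Using m = M/MB = 35.4/12.9 ≈ 2.744186. From m = (1 + c)/(c + rr + e), rearranging gives 1 + c = m·(c + rr + e), so c·(1 − m) = m·(rr + e) − 1.
Hence c = [m·(rr + e) − 1]/(1 − m) = [2.744186 × (0.24 + 0.086) − 1] / (1 − 2.744186) ≈ 0.060427.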